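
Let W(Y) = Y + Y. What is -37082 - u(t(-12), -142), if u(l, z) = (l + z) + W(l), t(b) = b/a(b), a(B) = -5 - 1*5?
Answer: -184718/5 ≈ -36944.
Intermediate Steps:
a(B) = -10 (a(B) = -5 - 5 = -10)
t(b) = -b/10 (t(b) = b/(-10) = b*(-1/10) = -b/10)
W(Y) = 2*Y
u(l, z) = z + 3*l (u(l, z) = (l + z) + 2*l = z + 3*l)
-37082 - u(t(-12), -142) = -37082 - (-142 + 3*(-1/10*(-12))) = -37082 - (-142 + 3*(6/5)) = -37082 - (-142 + 18/5) = -37082 - 1*(-692/5) = -37082 + 692/5 = -184718/5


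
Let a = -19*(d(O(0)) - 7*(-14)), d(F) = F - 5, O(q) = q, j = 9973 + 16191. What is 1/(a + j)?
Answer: 1/24397 ≈ 4.0989e-5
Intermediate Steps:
j = 26164
d(F) = -5 + F
a = -1767 (a = -19*((-5 + 0) - 7*(-14)) = -19*(-5 + 98) = -19*93 = -1767)
1/(a + j) = 1/(-1767 + 26164) = 1/24397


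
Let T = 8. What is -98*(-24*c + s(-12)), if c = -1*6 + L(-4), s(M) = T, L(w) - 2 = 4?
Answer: -784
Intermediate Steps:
L(w) = 6 (L(w) = 2 + 4 = 6)
s(M) = 8
c = 0 (c = -1*6 + 6 = -6 + 6 = 0)
-98*(-24*c + s(-12)) = -98*(-24*0 + 8) = -98*(0 + 8) = -98*8 = -784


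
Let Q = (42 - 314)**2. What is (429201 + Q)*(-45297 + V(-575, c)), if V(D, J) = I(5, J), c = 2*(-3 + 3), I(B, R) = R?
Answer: -22792770945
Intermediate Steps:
c = 0 (c = 2*0 = 0)
V(D, J) = J
Q = 73984 (Q = (-272)**2 = 73984)
(429201 + Q)*(-45297 + V(-575, c)) = (429201 + 73984)*(-45297 + 0) = 503185*(-45297) = -22792770945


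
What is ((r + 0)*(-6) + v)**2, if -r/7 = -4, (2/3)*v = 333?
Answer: 439569/4 ≈ 1.0989e+5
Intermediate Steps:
v = 999/2 (v = (3/2)*333 = 999/2 ≈ 499.50)
r = 28 (r = -7*(-4) = 28)
((r + 0)*(-6) + v)**2 = ((28 + 0)*(-6) + 999/2)**2 = (28*(-6) + 999/2)**2 = (-168 + 999/2)**2 = (663/2)**2 = 439569/4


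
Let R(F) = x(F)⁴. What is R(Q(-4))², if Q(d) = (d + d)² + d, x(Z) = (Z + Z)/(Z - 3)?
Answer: 6553600000000/16983563041 ≈ 385.88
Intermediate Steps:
x(Z) = 2*Z/(-3 + Z) (x(Z) = (2*Z)/(-3 + Z) = 2*Z/(-3 + Z))
Q(d) = d + 4*d² (Q(d) = (2*d)² + d = 4*d² + d = d + 4*d²)
R(F) = 16*F⁴/(-3 + F)⁴ (R(F) = (2*F/(-3 + F))⁴ = 16*F⁴/(-3 + F)⁴)
R(Q(-4))² = (16*(-4*(1 + 4*(-4)))⁴/(-3 - 4*(1 + 4*(-4)))⁴)² = (16*(-4*(1 - 16))⁴/(-3 - 4*(1 - 16))⁴)² = (16*(-4*(-15))⁴/(-3 - 4*(-15))⁴)² = (16*60⁴/(-3 + 60)⁴)² = (16*12960000/57⁴)² = (16*12960000*(1/10556001))² = (2560000/130321)² = 6553600000000/16983563041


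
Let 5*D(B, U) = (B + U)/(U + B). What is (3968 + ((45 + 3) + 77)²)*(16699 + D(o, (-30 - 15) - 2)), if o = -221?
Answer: 1635937128/5 ≈ 3.2719e+8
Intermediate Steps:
D(B, U) = ⅕ (D(B, U) = ((B + U)/(U + B))/5 = ((B + U)/(B + U))/5 = (⅕)*1 = ⅕)
(3968 + ((45 + 3) + 77)²)*(16699 + D(o, (-30 - 15) - 2)) = (3968 + ((45 + 3) + 77)²)*(16699 + ⅕) = (3968 + (48 + 77)²)*(83496/5) = (3968 + 125²)*(83496/5) = (3968 + 15625)*(83496/5) = 19593*(83496/5) = 1635937128/5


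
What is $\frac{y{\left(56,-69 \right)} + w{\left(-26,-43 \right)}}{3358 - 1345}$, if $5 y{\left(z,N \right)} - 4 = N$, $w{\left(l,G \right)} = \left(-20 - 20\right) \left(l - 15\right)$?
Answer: $\frac{1627}{2013} \approx 0.80825$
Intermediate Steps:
$w{\left(l,G \right)} = 600 - 40 l$ ($w{\left(l,G \right)} = - 40 \left(-15 + l\right) = 600 - 40 l$)
$y{\left(z,N \right)} = \frac{4}{5} + \frac{N}{5}$
$\frac{y{\left(56,-69 \right)} + w{\left(-26,-43 \right)}}{3358 - 1345} = \frac{\left(\frac{4}{5} + \frac{1}{5} \left(-69\right)\right) + \left(600 - -1040\right)}{3358 - 1345} = \frac{\left(\frac{4}{5} - \frac{69}{5}\right) + \left(600 + 1040\right)}{2013} = \left(-13 + 1640\right) \frac{1}{2013} = 1627 \cdot \frac{1}{2013} = \frac{1627}{2013}$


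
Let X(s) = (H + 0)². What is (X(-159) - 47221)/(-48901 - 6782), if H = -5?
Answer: 228/269 ≈ 0.84758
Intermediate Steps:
X(s) = 25 (X(s) = (-5 + 0)² = (-5)² = 25)
(X(-159) - 47221)/(-48901 - 6782) = (25 - 47221)/(-48901 - 6782) = -47196/(-55683) = -47196*(-1/55683) = 228/269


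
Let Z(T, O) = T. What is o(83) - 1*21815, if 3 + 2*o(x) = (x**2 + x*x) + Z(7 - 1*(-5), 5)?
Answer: -29843/2 ≈ -14922.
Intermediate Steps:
o(x) = 9/2 + x**2 (o(x) = -3/2 + ((x**2 + x*x) + (7 - 1*(-5)))/2 = -3/2 + ((x**2 + x**2) + (7 + 5))/2 = -3/2 + (2*x**2 + 12)/2 = -3/2 + (12 + 2*x**2)/2 = -3/2 + (6 + x**2) = 9/2 + x**2)
o(83) - 1*21815 = (9/2 + 83**2) - 1*21815 = (9/2 + 6889) - 21815 = 13787/2 - 21815 = -29843/2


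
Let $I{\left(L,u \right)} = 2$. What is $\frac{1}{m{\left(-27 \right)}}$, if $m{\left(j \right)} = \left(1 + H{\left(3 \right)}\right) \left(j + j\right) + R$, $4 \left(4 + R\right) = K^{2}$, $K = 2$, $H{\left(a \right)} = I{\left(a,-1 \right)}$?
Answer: $- \frac{1}{165} \approx -0.0060606$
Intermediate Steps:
$H{\left(a \right)} = 2$
$R = -3$ ($R = -4 + \frac{2^{2}}{4} = -4 + \frac{1}{4} \cdot 4 = -4 + 1 = -3$)
$m{\left(j \right)} = -3 + 6 j$ ($m{\left(j \right)} = \left(1 + 2\right) \left(j + j\right) - 3 = 3 \cdot 2 j - 3 = 6 j - 3 = -3 + 6 j$)
$\frac{1}{m{\left(-27 \right)}} = \frac{1}{-3 + 6 \left(-27\right)} = \frac{1}{-3 - 162} = \frac{1}{-165} = - \frac{1}{165}$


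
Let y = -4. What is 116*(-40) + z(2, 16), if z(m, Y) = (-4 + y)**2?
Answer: -4576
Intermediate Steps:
z(m, Y) = 64 (z(m, Y) = (-4 - 4)**2 = (-8)**2 = 64)
116*(-40) + z(2, 16) = 116*(-40) + 64 = -4640 + 64 = -4576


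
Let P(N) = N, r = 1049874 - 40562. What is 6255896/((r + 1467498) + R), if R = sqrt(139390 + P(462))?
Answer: 1936833221470/766823454531 - 1563974*sqrt(34963)/766823454531 ≈ 2.5254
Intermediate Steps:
r = 1009312
R = 2*sqrt(34963) (R = sqrt(139390 + 462) = sqrt(139852) = 2*sqrt(34963) ≈ 373.97)
6255896/((r + 1467498) + R) = 6255896/((1009312 + 1467498) + 2*sqrt(34963)) = 6255896/(2476810 + 2*sqrt(34963))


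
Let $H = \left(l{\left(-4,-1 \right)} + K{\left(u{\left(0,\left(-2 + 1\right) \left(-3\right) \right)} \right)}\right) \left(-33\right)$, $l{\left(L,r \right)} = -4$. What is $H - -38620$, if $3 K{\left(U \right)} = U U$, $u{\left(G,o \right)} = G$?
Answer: $38752$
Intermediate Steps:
$K{\left(U \right)} = \frac{U^{2}}{3}$ ($K{\left(U \right)} = \frac{U U}{3} = \frac{U^{2}}{3}$)
$H = 132$ ($H = \left(-4 + \frac{0^{2}}{3}\right) \left(-33\right) = \left(-4 + \frac{1}{3} \cdot 0\right) \left(-33\right) = \left(-4 + 0\right) \left(-33\right) = \left(-4\right) \left(-33\right) = 132$)
$H - -38620 = 132 - -38620 = 132 + 38620 = 38752$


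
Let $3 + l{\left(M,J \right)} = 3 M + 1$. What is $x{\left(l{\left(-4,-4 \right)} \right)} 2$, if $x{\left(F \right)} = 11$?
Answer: $22$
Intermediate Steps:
$l{\left(M,J \right)} = -2 + 3 M$ ($l{\left(M,J \right)} = -3 + \left(3 M + 1\right) = -3 + \left(1 + 3 M\right) = -2 + 3 M$)
$x{\left(l{\left(-4,-4 \right)} \right)} 2 = 11 \cdot 2 = 22$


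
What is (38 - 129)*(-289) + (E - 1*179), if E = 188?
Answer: 26308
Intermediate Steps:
(38 - 129)*(-289) + (E - 1*179) = (38 - 129)*(-289) + (188 - 1*179) = -91*(-289) + (188 - 179) = 26299 + 9 = 26308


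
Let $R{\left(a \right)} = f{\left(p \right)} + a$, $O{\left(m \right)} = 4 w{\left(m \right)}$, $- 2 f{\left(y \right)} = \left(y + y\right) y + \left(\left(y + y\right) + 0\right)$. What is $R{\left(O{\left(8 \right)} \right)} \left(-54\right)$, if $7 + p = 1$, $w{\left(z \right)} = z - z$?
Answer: $1620$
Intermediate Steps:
$w{\left(z \right)} = 0$
$p = -6$ ($p = -7 + 1 = -6$)
$f{\left(y \right)} = - y - y^{2}$ ($f{\left(y \right)} = - \frac{\left(y + y\right) y + \left(\left(y + y\right) + 0\right)}{2} = - \frac{2 y y + \left(2 y + 0\right)}{2} = - \frac{2 y^{2} + 2 y}{2} = - \frac{2 y + 2 y^{2}}{2} = - y - y^{2}$)
$O{\left(m \right)} = 0$ ($O{\left(m \right)} = 4 \cdot 0 = 0$)
$R{\left(a \right)} = -30 + a$ ($R{\left(a \right)} = \left(-1\right) \left(-6\right) \left(1 - 6\right) + a = \left(-1\right) \left(-6\right) \left(-5\right) + a = -30 + a$)
$R{\left(O{\left(8 \right)} \right)} \left(-54\right) = \left(-30 + 0\right) \left(-54\right) = \left(-30\right) \left(-54\right) = 1620$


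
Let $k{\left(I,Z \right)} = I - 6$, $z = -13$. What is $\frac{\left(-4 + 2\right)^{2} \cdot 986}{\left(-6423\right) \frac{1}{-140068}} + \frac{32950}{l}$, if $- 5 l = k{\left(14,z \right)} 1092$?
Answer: $\frac{268053027559}{3117296} \approx 85989.0$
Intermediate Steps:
$k{\left(I,Z \right)} = -6 + I$
$l = - \frac{8736}{5}$ ($l = - \frac{\left(-6 + 14\right) 1092}{5} = - \frac{8 \cdot 1092}{5} = \left(- \frac{1}{5}\right) 8736 = - \frac{8736}{5} \approx -1747.2$)
$\frac{\left(-4 + 2\right)^{2} \cdot 986}{\left(-6423\right) \frac{1}{-140068}} + \frac{32950}{l} = \frac{\left(-4 + 2\right)^{2} \cdot 986}{\left(-6423\right) \frac{1}{-140068}} + \frac{32950}{- \frac{8736}{5}} = \frac{\left(-2\right)^{2} \cdot 986}{\left(-6423\right) \left(- \frac{1}{140068}\right)} + 32950 \left(- \frac{5}{8736}\right) = \frac{4 \cdot 986}{\frac{6423}{140068}} - \frac{82375}{4368} = 3944 \cdot \frac{140068}{6423} - \frac{82375}{4368} = \frac{552428192}{6423} - \frac{82375}{4368} = \frac{268053027559}{3117296}$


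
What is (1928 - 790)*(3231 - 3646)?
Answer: -472270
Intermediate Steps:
(1928 - 790)*(3231 - 3646) = 1138*(-415) = -472270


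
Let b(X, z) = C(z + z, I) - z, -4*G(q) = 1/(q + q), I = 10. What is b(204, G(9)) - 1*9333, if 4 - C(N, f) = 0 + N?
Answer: -223895/24 ≈ -9329.0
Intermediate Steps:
C(N, f) = 4 - N (C(N, f) = 4 - (0 + N) = 4 - N)
G(q) = -1/(8*q) (G(q) = -1/(4*(q + q)) = -1/(2*q)/4 = -1/(8*q))
b(X, z) = 4 - 3*z (b(X, z) = (4 - (z + z)) - z = (4 - 2*z) - z = 4 - 3*z)
b(204, G(9)) - 1*9333 = (4 - (-3)/(8*9)) - 1*9333 = (4 - (-3)/(8*9)) - 9333 = (4 - 3*(-1/72)) - 9333 = (4 + 1/24) - 9333 = 97/24 - 9333 = -223895/24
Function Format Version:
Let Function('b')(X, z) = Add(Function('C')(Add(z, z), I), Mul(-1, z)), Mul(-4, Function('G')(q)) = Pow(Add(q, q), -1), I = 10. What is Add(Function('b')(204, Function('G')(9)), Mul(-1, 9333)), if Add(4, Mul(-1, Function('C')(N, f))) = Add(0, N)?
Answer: Rational(-223895, 24) ≈ -9329.0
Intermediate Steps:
Function('C')(N, f) = Add(4, Mul(-1, N)) (Function('C')(N, f) = Add(4, Mul(-1, Add(0, N))) = Add(4, Mul(-1, N)))
Function('G')(q) = Mul(Rational(-1, 8), Pow(q, -1)) (Function('G')(q) = Mul(Rational(-1, 4), Pow(Add(q, q), -1)) = Mul(Rational(-1, 4), Pow(Mul(2, q), -1)) = Mul(Rational(-1, 4), Mul(Rational(1, 2), Pow(q, -1))) = Mul(Rational(-1, 8), Pow(q, -1)))
Function('b')(X, z) = Add(4, Mul(-3, z)) (Function('b')(X, z) = Add(Add(4, Mul(-1, Add(z, z))), Mul(-1, z)) = Add(Add(4, Mul(-1, Mul(2, z))), Mul(-1, z)) = Add(Add(4, Mul(-2, z)), Mul(-1, z)) = Add(4, Mul(-3, z)))
Add(Function('b')(204, Function('G')(9)), Mul(-1, 9333)) = Add(Add(4, Mul(-3, Mul(Rational(-1, 8), Pow(9, -1)))), Mul(-1, 9333)) = Add(Add(4, Mul(-3, Mul(Rational(-1, 8), Rational(1, 9)))), -9333) = Add(Add(4, Mul(-3, Rational(-1, 72))), -9333) = Add(Add(4, Rational(1, 24)), -9333) = Add(Rational(97, 24), -9333) = Rational(-223895, 24)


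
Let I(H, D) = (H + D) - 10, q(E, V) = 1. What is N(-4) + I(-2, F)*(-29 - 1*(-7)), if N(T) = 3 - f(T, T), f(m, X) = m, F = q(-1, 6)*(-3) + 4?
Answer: 249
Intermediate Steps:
F = 1 (F = 1*(-3) + 4 = -3 + 4 = 1)
N(T) = 3 - T
I(H, D) = -10 + D + H (I(H, D) = (D + H) - 10 = -10 + D + H)
N(-4) + I(-2, F)*(-29 - 1*(-7)) = (3 - 1*(-4)) + (-10 + 1 - 2)*(-29 - 1*(-7)) = (3 + 4) - 11*(-29 + 7) = 7 - 11*(-22) = 7 + 242 = 249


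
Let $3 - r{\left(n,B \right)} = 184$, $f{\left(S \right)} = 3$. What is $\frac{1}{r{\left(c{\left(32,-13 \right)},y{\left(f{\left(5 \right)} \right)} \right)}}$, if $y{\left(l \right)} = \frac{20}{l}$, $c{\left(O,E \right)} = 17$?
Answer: $- \frac{1}{181} \approx -0.0055249$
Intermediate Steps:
$r{\left(n,B \right)} = -181$ ($r{\left(n,B \right)} = 3 - 184 = -181$)
$\frac{1}{r{\left(c{\left(32,-13 \right)},y{\left(f{\left(5 \right)} \right)} \right)}} = \frac{1}{-181} = - \frac{1}{181}$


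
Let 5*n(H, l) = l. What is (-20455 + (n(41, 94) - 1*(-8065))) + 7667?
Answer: -23521/5 ≈ -4704.2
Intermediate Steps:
n(H, l) = l/5
(-20455 + (n(41, 94) - 1*(-8065))) + 7667 = (-20455 + ((1/5)*94 - 1*(-8065))) + 7667 = (-20455 + (94/5 + 8065)) + 7667 = (-20455 + 40419/5) + 7667 = -61856/5 + 7667 = -23521/5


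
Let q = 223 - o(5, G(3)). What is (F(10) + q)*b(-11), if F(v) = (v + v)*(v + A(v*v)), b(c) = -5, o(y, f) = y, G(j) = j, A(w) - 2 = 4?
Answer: -2690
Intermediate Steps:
A(w) = 6 (A(w) = 2 + 4 = 6)
F(v) = 2*v*(6 + v) (F(v) = (v + v)*(v + 6) = (2*v)*(6 + v) = 2*v*(6 + v))
q = 218 (q = 223 - 1*5 = 223 - 5 = 218)
(F(10) + q)*b(-11) = (2*10*(6 + 10) + 218)*(-5) = (2*10*16 + 218)*(-5) = (320 + 218)*(-5) = 538*(-5) = -2690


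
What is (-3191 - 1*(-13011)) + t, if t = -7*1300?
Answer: 720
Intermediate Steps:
t = -9100
(-3191 - 1*(-13011)) + t = (-3191 - 1*(-13011)) - 9100 = (-3191 + 13011) - 9100 = 9820 - 9100 = 720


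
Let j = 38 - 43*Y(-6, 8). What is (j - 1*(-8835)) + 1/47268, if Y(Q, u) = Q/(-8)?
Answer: 104471143/11817 ≈ 8840.8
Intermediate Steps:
Y(Q, u) = -Q/8 (Y(Q, u) = Q*(-⅛) = -Q/8)
j = 23/4 (j = 38 - (-43)*(-6)/8 = 38 - 43*¾ = 38 - 129/4 = 23/4 ≈ 5.7500)
(j - 1*(-8835)) + 1/47268 = (23/4 - 1*(-8835)) + 1/47268 = (23/4 + 8835) + 1/47268 = 35363/4 + 1/47268 = 104471143/11817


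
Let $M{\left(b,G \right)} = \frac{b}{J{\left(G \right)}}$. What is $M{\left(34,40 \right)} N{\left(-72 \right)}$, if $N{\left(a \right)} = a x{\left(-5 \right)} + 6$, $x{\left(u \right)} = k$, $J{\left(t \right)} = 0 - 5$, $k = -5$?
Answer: $- \frac{12444}{5} \approx -2488.8$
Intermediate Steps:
$J{\left(t \right)} = -5$ ($J{\left(t \right)} = 0 - 5 = -5$)
$x{\left(u \right)} = -5$
$N{\left(a \right)} = 6 - 5 a$ ($N{\left(a \right)} = a \left(-5\right) + 6 = - 5 a + 6 = 6 - 5 a$)
$M{\left(b,G \right)} = - \frac{b}{5}$ ($M{\left(b,G \right)} = \frac{b}{-5} = b \left(- \frac{1}{5}\right) = - \frac{b}{5}$)
$M{\left(34,40 \right)} N{\left(-72 \right)} = \left(- \frac{1}{5}\right) 34 \left(6 - -360\right) = - \frac{34 \left(6 + 360\right)}{5} = \left(- \frac{34}{5}\right) 366 = - \frac{12444}{5}$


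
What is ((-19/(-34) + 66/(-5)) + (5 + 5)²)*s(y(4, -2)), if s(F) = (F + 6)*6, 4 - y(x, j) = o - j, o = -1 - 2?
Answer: 490083/85 ≈ 5765.7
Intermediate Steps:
o = -3
y(x, j) = 7 + j (y(x, j) = 4 - (-3 - j) = 4 + (3 + j) = 7 + j)
s(F) = 36 + 6*F (s(F) = (6 + F)*6 = 36 + 6*F)
((-19/(-34) + 66/(-5)) + (5 + 5)²)*s(y(4, -2)) = ((-19/(-34) + 66/(-5)) + (5 + 5)²)*(36 + 6*(7 - 2)) = ((-19*(-1/34) + 66*(-⅕)) + 10²)*(36 + 6*5) = ((19/34 - 66/5) + 100)*(36 + 30) = (-2149/170 + 100)*66 = (14851/170)*66 = 490083/85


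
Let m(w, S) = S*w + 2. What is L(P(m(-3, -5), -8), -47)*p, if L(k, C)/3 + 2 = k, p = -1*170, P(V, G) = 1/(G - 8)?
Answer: 8415/8 ≈ 1051.9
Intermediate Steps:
m(w, S) = 2 + S*w
P(V, G) = 1/(-8 + G)
p = -170
L(k, C) = -6 + 3*k
L(P(m(-3, -5), -8), -47)*p = (-6 + 3/(-8 - 8))*(-170) = (-6 + 3/(-16))*(-170) = (-6 + 3*(-1/16))*(-170) = (-6 - 3/16)*(-170) = -99/16*(-170) = 8415/8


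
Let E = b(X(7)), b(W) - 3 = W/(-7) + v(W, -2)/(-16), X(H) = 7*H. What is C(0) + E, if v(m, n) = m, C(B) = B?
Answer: -113/16 ≈ -7.0625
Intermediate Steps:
b(W) = 3 - 23*W/112 (b(W) = 3 + (W/(-7) + W/(-16)) = 3 + (W*(-⅐) + W*(-1/16)) = 3 + (-W/7 - W/16) = 3 - 23*W/112)
E = -113/16 (E = 3 - 23*7/16 = 3 - 23/112*49 = 3 - 161/16 = -113/16 ≈ -7.0625)
C(0) + E = 0 - 113/16 = -113/16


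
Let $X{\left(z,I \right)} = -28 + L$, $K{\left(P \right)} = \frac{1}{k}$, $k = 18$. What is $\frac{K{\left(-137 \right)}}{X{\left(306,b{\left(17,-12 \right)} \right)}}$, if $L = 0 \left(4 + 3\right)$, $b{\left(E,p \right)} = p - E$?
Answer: $- \frac{1}{504} \approx -0.0019841$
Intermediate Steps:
$L = 0$ ($L = 0 \cdot 7 = 0$)
$K{\left(P \right)} = \frac{1}{18}$
$X{\left(z,I \right)} = -28$ ($X{\left(z,I \right)} = -28 + 0 = -28$)
$\frac{K{\left(-137 \right)}}{X{\left(306,b{\left(17,-12 \right)} \right)}} = \frac{1}{18 \left(-28\right)} = \frac{1}{18} \left(- \frac{1}{28}\right) = - \frac{1}{504}$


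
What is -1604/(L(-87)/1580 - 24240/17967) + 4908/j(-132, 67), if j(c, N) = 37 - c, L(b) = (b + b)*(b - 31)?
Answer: -506057203984/4655939353 ≈ -108.69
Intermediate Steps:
L(b) = 2*b*(-31 + b) (L(b) = (2*b)*(-31 + b) = 2*b*(-31 + b))
-1604/(L(-87)/1580 - 24240/17967) + 4908/j(-132, 67) = -1604/((2*(-87)*(-31 - 87))/1580 - 24240/17967) + 4908/(37 - 1*(-132)) = -1604/((2*(-87)*(-118))*(1/1580) - 24240*1/17967) + 4908/(37 + 132) = -1604/(20532*(1/1580) - 8080/5989) + 4908/169 = -1604/(5133/395 - 8080/5989) + 4908*(1/169) = -1604/27549937/2365655 + 4908/169 = -1604*2365655/27549937 + 4908/169 = -3794510620/27549937 + 4908/169 = -506057203984/4655939353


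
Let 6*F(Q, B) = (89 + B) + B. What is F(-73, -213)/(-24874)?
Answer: 337/149244 ≈ 0.0022580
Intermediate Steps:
F(Q, B) = 89/6 + B/3 (F(Q, B) = ((89 + B) + B)/6 = (89 + 2*B)/6 = 89/6 + B/3)
F(-73, -213)/(-24874) = (89/6 + (⅓)*(-213))/(-24874) = (89/6 - 71)*(-1/24874) = -337/6*(-1/24874) = 337/149244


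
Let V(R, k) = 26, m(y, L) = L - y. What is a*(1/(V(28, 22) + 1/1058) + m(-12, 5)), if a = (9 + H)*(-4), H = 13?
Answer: -41246568/27509 ≈ -1499.4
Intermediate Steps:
a = -88 (a = (9 + 13)*(-4) = 22*(-4) = -88)
a*(1/(V(28, 22) + 1/1058) + m(-12, 5)) = -88*(1/(26 + 1/1058) + (5 - 1*(-12))) = -88*(1/(26 + 1/1058) + (5 + 12)) = -88*(1/(27509/1058) + 17) = -88*(1058/27509 + 17) = -88*468711/27509 = -41246568/27509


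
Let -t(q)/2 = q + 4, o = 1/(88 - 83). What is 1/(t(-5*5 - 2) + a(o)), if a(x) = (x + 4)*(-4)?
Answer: 5/146 ≈ 0.034247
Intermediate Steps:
o = 1/5 ≈ 0.20000
t(q) = -8 - 2*q (t(q) = -2*(q + 4) = -2*(4 + q) = -8 - 2*q)
a(x) = -16 - 4*x (a(x) = (4 + x)*(-4) = -16 - 4*x)
1/(t(-5*5 - 2) + a(o)) = 1/((-8 - 2*(-5*5 - 2)) + (-16 - 4*1/5)) = 1/((-8 - 2*(-25 - 2)) + (-16 - 4/5)) = 1/((-8 - 2*(-27)) - 84/5) = 1/((-8 + 54) - 84/5) = 1/(46 - 84/5) = 1/(146/5) = 5/146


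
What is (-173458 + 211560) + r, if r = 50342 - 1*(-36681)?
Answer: 125125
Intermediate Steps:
r = 87023 (r = 50342 + 36681 = 87023)
(-173458 + 211560) + r = (-173458 + 211560) + 87023 = 38102 + 87023 = 125125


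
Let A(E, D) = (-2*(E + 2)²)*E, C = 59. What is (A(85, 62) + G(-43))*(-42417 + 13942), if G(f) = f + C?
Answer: 36639181150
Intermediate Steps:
G(f) = 59 + f (G(f) = f + 59 = 59 + f)
A(E, D) = -2*E*(2 + E)² (A(E, D) = (-2*(2 + E)²)*E = -2*E*(2 + E)²)
(A(85, 62) + G(-43))*(-42417 + 13942) = (-2*85*(2 + 85)² + (59 - 43))*(-42417 + 13942) = (-2*85*87² + 16)*(-28475) = (-2*85*7569 + 16)*(-28475) = (-1286730 + 16)*(-28475) = -1286714*(-28475) = 36639181150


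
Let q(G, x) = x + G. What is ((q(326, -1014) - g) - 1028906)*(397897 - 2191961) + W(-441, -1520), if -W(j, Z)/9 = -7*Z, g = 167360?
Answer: 2147411985296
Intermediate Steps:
W(j, Z) = 63*Z (W(j, Z) = -(-63)*Z = 63*Z)
q(G, x) = G + x
((q(326, -1014) - g) - 1028906)*(397897 - 2191961) + W(-441, -1520) = (((326 - 1014) - 1*167360) - 1028906)*(397897 - 2191961) + 63*(-1520) = ((-688 - 167360) - 1028906)*(-1794064) - 95760 = (-168048 - 1028906)*(-1794064) - 95760 = -1196954*(-1794064) - 95760 = 2147412081056 - 95760 = 2147411985296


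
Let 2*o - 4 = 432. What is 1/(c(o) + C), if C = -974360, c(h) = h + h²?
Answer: -1/926618 ≈ -1.0792e-6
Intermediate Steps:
o = 218 (o = 2 + (½)*432 = 2 + 216 = 218)
1/(c(o) + C) = 1/(218*(1 + 218) - 974360) = 1/(218*219 - 974360) = 1/(47742 - 974360) = 1/(-926618) = -1/926618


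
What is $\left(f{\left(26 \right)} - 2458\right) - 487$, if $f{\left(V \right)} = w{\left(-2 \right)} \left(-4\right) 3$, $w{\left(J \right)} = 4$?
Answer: $-2993$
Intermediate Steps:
$f{\left(V \right)} = -48$ ($f{\left(V \right)} = 4 \left(-4\right) 3 = \left(-16\right) 3 = -48$)
$\left(f{\left(26 \right)} - 2458\right) - 487 = \left(-48 - 2458\right) - 487 = -2506 - 487 = -2993$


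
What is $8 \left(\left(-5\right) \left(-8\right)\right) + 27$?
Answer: $347$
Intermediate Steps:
$8 \left(\left(-5\right) \left(-8\right)\right) + 27 = 8 \cdot 40 + 27 = 320 + 27 = 347$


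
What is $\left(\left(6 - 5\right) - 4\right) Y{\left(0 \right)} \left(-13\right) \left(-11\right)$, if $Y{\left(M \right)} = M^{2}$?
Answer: $0$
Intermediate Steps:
$\left(\left(6 - 5\right) - 4\right) Y{\left(0 \right)} \left(-13\right) \left(-11\right) = \left(\left(6 - 5\right) - 4\right) 0^{2} \left(-13\right) \left(-11\right) = \left(1 - 4\right) 0 \left(-13\right) \left(-11\right) = \left(-3\right) 0 \left(-13\right) \left(-11\right) = 0 \left(-13\right) \left(-11\right) = 0 \left(-11\right) = 0$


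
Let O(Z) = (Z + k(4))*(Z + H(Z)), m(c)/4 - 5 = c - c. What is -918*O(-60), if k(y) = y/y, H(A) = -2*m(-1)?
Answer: -5416200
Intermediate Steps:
m(c) = 20 (m(c) = 20 + 4*(c - c) = 20 + 4*0 = 20 + 0 = 20)
H(A) = -40 (H(A) = -2*20 = -40)
k(y) = 1
O(Z) = (1 + Z)*(-40 + Z) (O(Z) = (Z + 1)*(Z - 40) = (1 + Z)*(-40 + Z))
-918*O(-60) = -918*(-40 + (-60)² - 39*(-60)) = -918*(-40 + 3600 + 2340) = -918*5900 = -5416200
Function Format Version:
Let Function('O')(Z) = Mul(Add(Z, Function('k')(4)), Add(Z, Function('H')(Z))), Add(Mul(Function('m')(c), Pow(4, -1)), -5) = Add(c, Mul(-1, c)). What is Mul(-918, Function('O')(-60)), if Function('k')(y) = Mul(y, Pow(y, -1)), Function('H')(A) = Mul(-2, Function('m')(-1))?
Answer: -5416200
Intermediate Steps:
Function('m')(c) = 20 (Function('m')(c) = Add(20, Mul(4, Add(c, Mul(-1, c)))) = Add(20, Mul(4, 0)) = Add(20, 0) = 20)
Function('H')(A) = -40 (Function('H')(A) = Mul(-2, 20) = -40)
Function('k')(y) = 1
Function('O')(Z) = Mul(Add(1, Z), Add(-40, Z)) (Function('O')(Z) = Mul(Add(Z, 1), Add(Z, -40)) = Mul(Add(1, Z), Add(-40, Z)))
Mul(-918, Function('O')(-60)) = Mul(-918, Add(-40, Pow(-60, 2), Mul(-39, -60))) = Mul(-918, Add(-40, 3600, 2340)) = Mul(-918, 5900) = -5416200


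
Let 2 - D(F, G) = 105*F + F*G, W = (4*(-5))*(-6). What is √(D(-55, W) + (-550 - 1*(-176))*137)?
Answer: I*√38861 ≈ 197.13*I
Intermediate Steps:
W = 120 (W = -20*(-6) = 120)
D(F, G) = 2 - 105*F - F*G (D(F, G) = 2 - (105*F + F*G) = 2 + (-105*F - F*G) = 2 - 105*F - F*G)
√(D(-55, W) + (-550 - 1*(-176))*137) = √((2 - 105*(-55) - 1*(-55)*120) + (-550 - 1*(-176))*137) = √((2 + 5775 + 6600) + (-550 + 176)*137) = √(12377 - 374*137) = √(12377 - 51238) = √(-38861) = I*√38861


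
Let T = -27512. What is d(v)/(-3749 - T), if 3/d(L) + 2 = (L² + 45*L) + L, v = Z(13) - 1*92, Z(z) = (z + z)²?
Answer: 1/2914278478 ≈ 3.4314e-10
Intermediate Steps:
Z(z) = 4*z² (Z(z) = (2*z)² = 4*z²)
v = 584 (v = 4*13² - 1*92 = 4*169 - 92 = 676 - 92 = 584)
d(L) = 3/(-2 + L² + 46*L) (d(L) = 3/(-2 + ((L² + 45*L) + L)) = 3/(-2 + (L² + 46*L)) = 3/(-2 + L² + 46*L))
d(v)/(-3749 - T) = (3/(-2 + 584² + 46*584))/(-3749 - 1*(-27512)) = (3/(-2 + 341056 + 26864))/(-3749 + 27512) = (3/367918)/23763 = (3*(1/367918))*(1/23763) = (3/367918)*(1/23763) = 1/2914278478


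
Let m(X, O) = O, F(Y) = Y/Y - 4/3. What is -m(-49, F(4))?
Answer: ⅓ ≈ 0.33333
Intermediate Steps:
F(Y) = -⅓ (F(Y) = 1 - 4*⅓ = 1 - 4/3 = -⅓)
-m(-49, F(4)) = -1*(-⅓) = ⅓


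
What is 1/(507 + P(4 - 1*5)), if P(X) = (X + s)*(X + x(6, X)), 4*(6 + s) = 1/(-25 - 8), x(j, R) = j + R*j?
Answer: 132/67849 ≈ 0.0019455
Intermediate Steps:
s = -793/132 (s = -6 + 1/(4*(-25 - 8)) = -6 + (1/4)/(-33) = -6 + (1/4)*(-1/33) = -6 - 1/132 = -793/132 ≈ -6.0076)
P(X) = (6 + 7*X)*(-793/132 + X) (P(X) = (X - 793/132)*(X + 6*(1 + X)) = (-793/132 + X)*(X + (6 + 6*X)) = (-793/132 + X)*(6 + 7*X) = (6 + 7*X)*(-793/132 + X))
1/(507 + P(4 - 1*5)) = 1/(507 + (-793/22 + 7*(4 - 1*5)**2 - 4759*(4 - 1*5)/132)) = 1/(507 + (-793/22 + 7*(4 - 5)**2 - 4759*(4 - 5)/132)) = 1/(507 + (-793/22 + 7*(-1)**2 - 4759/132*(-1))) = 1/(507 + (-793/22 + 7*1 + 4759/132)) = 1/(507 + (-793/22 + 7 + 4759/132)) = 1/(507 + 925/132) = 1/(67849/132) = 132/67849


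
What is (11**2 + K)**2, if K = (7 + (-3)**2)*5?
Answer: 40401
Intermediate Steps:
K = 80 (K = (7 + 9)*5 = 16*5 = 80)
(11**2 + K)**2 = (11**2 + 80)**2 = (121 + 80)**2 = 201**2 = 40401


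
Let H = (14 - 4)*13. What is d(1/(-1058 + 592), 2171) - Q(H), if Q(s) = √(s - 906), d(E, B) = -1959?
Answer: -1959 - 2*I*√194 ≈ -1959.0 - 27.857*I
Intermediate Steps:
H = 130 (H = 10*13 = 130)
Q(s) = √(-906 + s)
d(1/(-1058 + 592), 2171) - Q(H) = -1959 - √(-906 + 130) = -1959 - √(-776) = -1959 - 2*I*√194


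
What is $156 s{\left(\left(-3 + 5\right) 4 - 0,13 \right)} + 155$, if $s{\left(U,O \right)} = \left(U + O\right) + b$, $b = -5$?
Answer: $2651$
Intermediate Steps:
$s{\left(U,O \right)} = -5 + O + U$ ($s{\left(U,O \right)} = \left(U + O\right) - 5 = \left(O + U\right) - 5 = -5 + O + U$)
$156 s{\left(\left(-3 + 5\right) 4 - 0,13 \right)} + 155 = 156 \left(-5 + 13 + \left(\left(-3 + 5\right) 4 - 0\right)\right) + 155 = 156 \left(-5 + 13 + \left(2 \cdot 4 + 0\right)\right) + 155 = 156 \left(-5 + 13 + \left(8 + 0\right)\right) + 155 = 156 \left(-5 + 13 + 8\right) + 155 = 156 \cdot 16 + 155 = 2496 + 155 = 2651$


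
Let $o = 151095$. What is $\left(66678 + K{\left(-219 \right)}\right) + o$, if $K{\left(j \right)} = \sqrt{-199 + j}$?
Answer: $217773 + i \sqrt{418} \approx 2.1777 \cdot 10^{5} + 20.445 i$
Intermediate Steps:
$\left(66678 + K{\left(-219 \right)}\right) + o = \left(66678 + \sqrt{-199 - 219}\right) + 151095 = \left(66678 + \sqrt{-418}\right) + 151095 = \left(66678 + i \sqrt{418}\right) + 151095 = 217773 + i \sqrt{418}$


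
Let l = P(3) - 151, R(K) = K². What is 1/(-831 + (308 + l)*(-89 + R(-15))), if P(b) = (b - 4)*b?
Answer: 1/20113 ≈ 4.9719e-5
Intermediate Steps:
P(b) = b*(-4 + b) (P(b) = (-4 + b)*b = b*(-4 + b))
l = -154 (l = 3*(-4 + 3) - 151 = 3*(-1) - 151 = -3 - 151 = -154)
1/(-831 + (308 + l)*(-89 + R(-15))) = 1/(-831 + (308 - 154)*(-89 + (-15)²)) = 1/(-831 + 154*(-89 + 225)) = 1/(-831 + 154*136) = 1/(-831 + 20944) = 1/20113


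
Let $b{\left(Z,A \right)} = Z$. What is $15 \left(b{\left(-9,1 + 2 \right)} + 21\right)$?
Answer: $180$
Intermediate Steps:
$15 \left(b{\left(-9,1 + 2 \right)} + 21\right) = 15 \left(-9 + 21\right) = 15 \cdot 12 = 180$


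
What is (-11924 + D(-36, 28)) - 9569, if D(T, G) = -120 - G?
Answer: -21641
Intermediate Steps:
(-11924 + D(-36, 28)) - 9569 = (-11924 + (-120 - 1*28)) - 9569 = (-11924 + (-120 - 28)) - 9569 = (-11924 - 148) - 9569 = -12072 - 9569 = -21641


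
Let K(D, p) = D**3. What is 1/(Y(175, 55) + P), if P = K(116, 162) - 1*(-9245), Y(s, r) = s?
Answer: 1/1570316 ≈ 6.3681e-7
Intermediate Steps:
P = 1570141 (P = 116**3 - 1*(-9245) = 1560896 + 9245 = 1570141)
1/(Y(175, 55) + P) = 1/(175 + 1570141) = 1/1570316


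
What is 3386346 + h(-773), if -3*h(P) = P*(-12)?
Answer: 3383254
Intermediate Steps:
h(P) = 4*P (h(P) = -P*(-12)/3 = -(-4)*P = 4*P)
3386346 + h(-773) = 3386346 + 4*(-773) = 3386346 - 3092 = 3383254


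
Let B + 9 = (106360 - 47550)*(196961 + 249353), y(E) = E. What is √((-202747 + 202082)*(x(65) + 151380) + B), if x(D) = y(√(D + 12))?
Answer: √(26147058631 - 665*√77) ≈ 1.6170e+5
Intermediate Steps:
x(D) = √(12 + D) (x(D) = √(D + 12) = √(12 + D))
B = 26247726331 (B = -9 + (106360 - 47550)*(196961 + 249353) = -9 + 58810*446314 = -9 + 26247726340 = 26247726331)
√((-202747 + 202082)*(x(65) + 151380) + B) = √((-202747 + 202082)*(√(12 + 65) + 151380) + 26247726331) = √(-665*(√77 + 151380) + 26247726331) = √(-665*(151380 + √77) + 26247726331) = √((-100667700 - 665*√77) + 26247726331) = √(26147058631 - 665*√77)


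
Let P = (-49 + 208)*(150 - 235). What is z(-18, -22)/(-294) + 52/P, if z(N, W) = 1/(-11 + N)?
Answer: -143279/38409630 ≈ -0.0037303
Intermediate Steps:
P = -13515 (P = 159*(-85) = -13515)
z(-18, -22)/(-294) + 52/P = 1/(-11 - 18*(-294)) + 52/(-13515) = -1/294/(-29) + 52*(-1/13515) = -1/29*(-1/294) - 52/13515 = 1/8526 - 52/13515 = -143279/38409630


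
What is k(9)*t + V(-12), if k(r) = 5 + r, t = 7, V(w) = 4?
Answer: 102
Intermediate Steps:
k(9)*t + V(-12) = (5 + 9)*7 + 4 = 14*7 + 4 = 98 + 4 = 102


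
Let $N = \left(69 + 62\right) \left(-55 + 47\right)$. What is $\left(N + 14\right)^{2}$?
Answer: $1069156$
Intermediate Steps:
$N = -1048$ ($N = 131 \left(-8\right) = -1048$)
$\left(N + 14\right)^{2} = \left(-1048 + 14\right)^{2} = \left(-1034\right)^{2} = 1069156$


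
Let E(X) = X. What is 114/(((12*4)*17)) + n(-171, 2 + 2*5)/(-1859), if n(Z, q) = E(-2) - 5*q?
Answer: 43753/252824 ≈ 0.17306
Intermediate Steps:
n(Z, q) = -2 - 5*q
114/(((12*4)*17)) + n(-171, 2 + 2*5)/(-1859) = 114/(((12*4)*17)) + (-2 - 5*(2 + 2*5))/(-1859) = 114/((48*17)) + (-2 - 5*(2 + 10))*(-1/1859) = 114/816 + (-2 - 5*12)*(-1/1859) = 114*(1/816) + (-2 - 60)*(-1/1859) = 19/136 - 62*(-1/1859) = 19/136 + 62/1859 = 43753/252824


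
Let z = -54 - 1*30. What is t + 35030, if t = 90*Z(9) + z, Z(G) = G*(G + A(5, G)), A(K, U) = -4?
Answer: 38996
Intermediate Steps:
z = -84 (z = -54 - 30 = -84)
Z(G) = G*(-4 + G) (Z(G) = G*(G - 4) = G*(-4 + G))
t = 3966 (t = 90*(9*(-4 + 9)) - 84 = 90*(9*5) - 84 = 90*45 - 84 = 4050 - 84 = 3966)
t + 35030 = 3966 + 35030 = 38996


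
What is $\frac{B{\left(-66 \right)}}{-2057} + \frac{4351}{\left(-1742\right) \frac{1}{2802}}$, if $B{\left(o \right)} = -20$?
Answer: $- \frac{12538942387}{1791647} \approx -6998.6$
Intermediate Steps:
$\frac{B{\left(-66 \right)}}{-2057} + \frac{4351}{\left(-1742\right) \frac{1}{2802}} = - \frac{20}{-2057} + \frac{4351}{\left(-1742\right) \frac{1}{2802}} = \left(-20\right) \left(- \frac{1}{2057}\right) + \frac{4351}{\left(-1742\right) \frac{1}{2802}} = \frac{20}{2057} + \frac{4351}{- \frac{871}{1401}} = \frac{20}{2057} + 4351 \left(- \frac{1401}{871}\right) = \frac{20}{2057} - \frac{6095751}{871} = - \frac{12538942387}{1791647}$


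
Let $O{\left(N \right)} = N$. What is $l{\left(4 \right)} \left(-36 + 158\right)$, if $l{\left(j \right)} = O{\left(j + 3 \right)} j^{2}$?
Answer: $13664$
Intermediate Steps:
$l{\left(j \right)} = j^{2} \left(3 + j\right)$ ($l{\left(j \right)} = \left(j + 3\right) j^{2} = \left(3 + j\right) j^{2} = j^{2} \left(3 + j\right)$)
$l{\left(4 \right)} \left(-36 + 158\right) = 4^{2} \left(3 + 4\right) \left(-36 + 158\right) = 16 \cdot 7 \cdot 122 = 112 \cdot 122 = 13664$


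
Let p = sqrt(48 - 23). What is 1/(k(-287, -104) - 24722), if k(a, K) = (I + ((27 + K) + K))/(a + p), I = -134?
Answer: -94/2323763 ≈ -4.0452e-5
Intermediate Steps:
p = 5 (p = sqrt(25) = 5)
k(a, K) = (-107 + 2*K)/(5 + a) (k(a, K) = (-134 + ((27 + K) + K))/(a + 5) = (-134 + (27 + 2*K))/(5 + a) = (-107 + 2*K)/(5 + a))
1/(k(-287, -104) - 24722) = 1/((-107 + 2*(-104))/(5 - 287) - 24722) = 1/((-107 - 208)/(-282) - 24722) = 1/(-1/282*(-315) - 24722) = 1/(105/94 - 24722) = 1/(-2323763/94) = -94/2323763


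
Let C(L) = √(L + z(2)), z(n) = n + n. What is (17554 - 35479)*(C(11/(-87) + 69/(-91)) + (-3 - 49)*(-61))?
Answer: -56858100 - 11950*√48816222/2639 ≈ -5.6890e+7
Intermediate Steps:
z(n) = 2*n
C(L) = √(4 + L) (C(L) = √(L + 2*2) = √(L + 4) = √(4 + L))
(17554 - 35479)*(C(11/(-87) + 69/(-91)) + (-3 - 49)*(-61)) = (17554 - 35479)*(√(4 + (11/(-87) + 69/(-91))) + (-3 - 49)*(-61)) = -17925*(√(4 + (11*(-1/87) + 69*(-1/91))) - 52*(-61)) = -17925*(√(4 + (-11/87 - 69/91)) + 3172) = -17925*(√(4 - 7004/7917) + 3172) = -17925*(√(24664/7917) + 3172) = -17925*(2*√48816222/7917 + 3172) = -17925*(3172 + 2*√48816222/7917) = -56858100 - 11950*√48816222/2639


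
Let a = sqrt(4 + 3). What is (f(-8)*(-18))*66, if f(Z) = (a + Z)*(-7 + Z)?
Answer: -142560 + 17820*sqrt(7) ≈ -95413.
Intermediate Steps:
a = sqrt(7) ≈ 2.6458
f(Z) = (-7 + Z)*(Z + sqrt(7)) (f(Z) = (sqrt(7) + Z)*(-7 + Z) = (Z + sqrt(7))*(-7 + Z) = (-7 + Z)*(Z + sqrt(7)))
(f(-8)*(-18))*66 = (((-8)**2 - 7*(-8) - 7*sqrt(7) - 8*sqrt(7))*(-18))*66 = ((64 + 56 - 7*sqrt(7) - 8*sqrt(7))*(-18))*66 = ((120 - 15*sqrt(7))*(-18))*66 = (-2160 + 270*sqrt(7))*66 = -142560 + 17820*sqrt(7)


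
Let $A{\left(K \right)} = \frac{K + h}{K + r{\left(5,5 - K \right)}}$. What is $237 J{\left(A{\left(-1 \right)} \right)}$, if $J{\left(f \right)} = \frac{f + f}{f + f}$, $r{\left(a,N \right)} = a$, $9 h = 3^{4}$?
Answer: $237$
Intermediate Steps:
$h = 9$ ($h = \frac{3^{4}}{9} = \frac{1}{9} \cdot 81 = 9$)
$A{\left(K \right)} = \frac{9 + K}{5 + K}$ ($A{\left(K \right)} = \frac{K + 9}{K + 5} = \frac{9 + K}{5 + K}$)
$J{\left(f \right)} = 1$ ($J{\left(f \right)} = \frac{2 f}{2 f} = 2 f \frac{1}{2 f} = 1$)
$237 J{\left(A{\left(-1 \right)} \right)} = 237 \cdot 1 = 237$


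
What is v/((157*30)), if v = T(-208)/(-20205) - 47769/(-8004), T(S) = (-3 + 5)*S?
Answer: 322834103/253901687400 ≈ 0.0012715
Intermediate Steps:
T(S) = 2*S
v = 322834103/53906940 (v = (2*(-208))/(-20205) - 47769/(-8004) = -416*(-1/20205) - 47769*(-1/8004) = 416/20205 + 15923/2668 = 322834103/53906940 ≈ 5.9887)
v/((157*30)) = 322834103/(53906940*((157*30))) = (322834103/53906940)/4710 = (322834103/53906940)*(1/4710) = 322834103/253901687400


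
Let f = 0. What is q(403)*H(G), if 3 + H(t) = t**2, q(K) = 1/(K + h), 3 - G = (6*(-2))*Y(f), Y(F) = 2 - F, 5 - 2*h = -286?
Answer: 1452/1097 ≈ 1.3236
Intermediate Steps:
h = 291/2 (h = 5/2 - 1/2*(-286) = 5/2 + 143 = 291/2 ≈ 145.50)
G = 27 (G = 3 - 6*(-2)*(2 - 1*0) = 3 - (-12)*(2 + 0) = 3 - (-12)*2 = 3 - 1*(-24) = 3 + 24 = 27)
q(K) = 1/(291/2 + K) (q(K) = 1/(K + 291/2) = 1/(291/2 + K))
H(t) = -3 + t**2
q(403)*H(G) = (2/(291 + 2*403))*(-3 + 27**2) = (2/(291 + 806))*(-3 + 729) = (2/1097)*726 = 1452/1097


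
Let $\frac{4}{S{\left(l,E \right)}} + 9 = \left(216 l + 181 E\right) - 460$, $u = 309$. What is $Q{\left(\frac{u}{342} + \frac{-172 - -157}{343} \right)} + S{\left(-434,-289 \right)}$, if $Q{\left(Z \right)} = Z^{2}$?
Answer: $\frac{82799246719213}{112013607723444} \approx 0.73919$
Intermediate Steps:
$S{\left(l,E \right)} = \frac{4}{-469 + 181 E + 216 l}$ ($S{\left(l,E \right)} = \frac{4}{-9 - \left(460 - 216 l - 181 E\right)} = \frac{4}{-9 + \left(-460 + 181 E + 216 l\right)} = \frac{4}{-469 + 181 E + 216 l}$)
$Q{\left(\frac{u}{342} + \frac{-172 - -157}{343} \right)} + S{\left(-434,-289 \right)} = \left(\frac{309}{342} + \frac{-172 - -157}{343}\right)^{2} + \frac{4}{-469 + 181 \left(-289\right) + 216 \left(-434\right)} = \left(309 \cdot \frac{1}{342} + \left(-172 + 157\right) \frac{1}{343}\right)^{2} + \frac{4}{-469 - 52309 - 93744} = \left(\frac{103}{114} - \frac{15}{343}\right)^{2} + \frac{4}{-146522} = \left(\frac{103}{114} - \frac{15}{343}\right)^{2} + 4 \left(- \frac{1}{146522}\right) = \left(\frac{33619}{39102}\right)^{2} - \frac{2}{73261} = \frac{1130237161}{1528966404} - \frac{2}{73261} = \frac{82799246719213}{112013607723444}$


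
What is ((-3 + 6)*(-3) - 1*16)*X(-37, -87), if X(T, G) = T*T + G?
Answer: -32050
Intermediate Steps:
X(T, G) = G + T**2 (X(T, G) = T**2 + G = G + T**2)
((-3 + 6)*(-3) - 1*16)*X(-37, -87) = ((-3 + 6)*(-3) - 1*16)*(-87 + (-37)**2) = (3*(-3) - 16)*(-87 + 1369) = (-9 - 16)*1282 = -25*1282 = -32050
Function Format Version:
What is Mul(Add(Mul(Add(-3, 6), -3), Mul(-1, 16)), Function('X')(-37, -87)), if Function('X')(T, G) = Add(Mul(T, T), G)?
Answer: -32050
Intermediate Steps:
Function('X')(T, G) = Add(G, Pow(T, 2)) (Function('X')(T, G) = Add(Pow(T, 2), G) = Add(G, Pow(T, 2)))
Mul(Add(Mul(Add(-3, 6), -3), Mul(-1, 16)), Function('X')(-37, -87)) = Mul(Add(Mul(Add(-3, 6), -3), Mul(-1, 16)), Add(-87, Pow(-37, 2))) = Mul(Add(Mul(3, -3), -16), Add(-87, 1369)) = Mul(Add(-9, -16), 1282) = Mul(-25, 1282) = -32050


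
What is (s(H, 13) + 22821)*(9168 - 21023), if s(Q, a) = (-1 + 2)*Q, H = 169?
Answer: -272546450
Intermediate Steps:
s(Q, a) = Q (s(Q, a) = 1*Q = Q)
(s(H, 13) + 22821)*(9168 - 21023) = (169 + 22821)*(9168 - 21023) = 22990*(-11855) = -272546450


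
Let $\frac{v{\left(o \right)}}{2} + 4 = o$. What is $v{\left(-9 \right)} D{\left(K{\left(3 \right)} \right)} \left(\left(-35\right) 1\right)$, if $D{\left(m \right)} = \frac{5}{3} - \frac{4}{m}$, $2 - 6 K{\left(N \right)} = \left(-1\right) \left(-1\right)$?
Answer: $- \frac{60970}{3} \approx -20323.0$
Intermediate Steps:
$v{\left(o \right)} = -8 + 2 o$
$K{\left(N \right)} = \frac{1}{6}$ ($K{\left(N \right)} = \frac{1}{3} - \frac{\left(-1\right) \left(-1\right)}{6} = \frac{1}{3} - \frac{1}{6} = \frac{1}{6}$)
$D{\left(m \right)} = \frac{5}{3} - \frac{4}{m}$ ($D{\left(m \right)} = 5 \cdot \frac{1}{3} - \frac{4}{m} = \frac{5}{3} - \frac{4}{m}$)
$v{\left(-9 \right)} D{\left(K{\left(3 \right)} \right)} \left(\left(-35\right) 1\right) = \left(-8 + 2 \left(-9\right)\right) \left(\frac{5}{3} - 4 \frac{1}{\frac{1}{6}}\right) \left(\left(-35\right) 1\right) = \left(-8 - 18\right) \left(\frac{5}{3} - 24\right) \left(-35\right) = - 26 \left(\frac{5}{3} - 24\right) \left(-35\right) = \left(-26\right) \left(- \frac{67}{3}\right) \left(-35\right) = \frac{1742}{3} \left(-35\right) = - \frac{60970}{3}$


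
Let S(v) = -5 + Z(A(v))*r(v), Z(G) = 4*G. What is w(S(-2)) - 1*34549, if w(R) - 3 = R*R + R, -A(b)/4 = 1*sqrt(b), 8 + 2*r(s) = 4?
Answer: -36574 - 288*I*sqrt(2) ≈ -36574.0 - 407.29*I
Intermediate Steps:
r(s) = -2 (r(s) = -4 + (1/2)*4 = -4 + 2 = -2)
A(b) = -4*sqrt(b)
S(v) = -5 + 32*sqrt(v) (S(v) = -5 + (4*(-4*sqrt(v)))*(-2) = -5 - 16*sqrt(v)*(-2) = -5 + 32*sqrt(v))
w(R) = 3 + R + R**2 (w(R) = 3 + (R*R + R) = 3 + (R**2 + R) = 3 + (R + R**2) = 3 + R + R**2)
w(S(-2)) - 1*34549 = (3 + (-5 + 32*sqrt(-2)) + (-5 + 32*sqrt(-2))**2) - 1*34549 = (3 + (-5 + 32*(I*sqrt(2))) + (-5 + 32*(I*sqrt(2)))**2) - 34549 = (3 + (-5 + 32*I*sqrt(2)) + (-5 + 32*I*sqrt(2))**2) - 34549 = (-2 + (-5 + 32*I*sqrt(2))**2 + 32*I*sqrt(2)) - 34549 = -34551 + (-5 + 32*I*sqrt(2))**2 + 32*I*sqrt(2)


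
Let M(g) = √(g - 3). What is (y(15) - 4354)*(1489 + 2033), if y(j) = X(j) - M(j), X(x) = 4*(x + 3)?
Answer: -15081204 - 7044*√3 ≈ -1.5093e+7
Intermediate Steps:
M(g) = √(-3 + g)
X(x) = 12 + 4*x (X(x) = 4*(3 + x) = 12 + 4*x)
y(j) = 12 - √(-3 + j) + 4*j (y(j) = (12 + 4*j) - √(-3 + j) = 12 - √(-3 + j) + 4*j)
(y(15) - 4354)*(1489 + 2033) = ((12 - √(-3 + 15) + 4*15) - 4354)*(1489 + 2033) = ((12 - √12 + 60) - 4354)*3522 = ((12 - 2*√3 + 60) - 4354)*3522 = ((72 - 2*√3) - 4354)*3522 = (-4282 - 2*√3)*3522 = -15081204 - 7044*√3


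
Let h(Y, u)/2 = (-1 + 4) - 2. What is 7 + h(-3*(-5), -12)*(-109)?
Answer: -211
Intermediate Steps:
h(Y, u) = 2 (h(Y, u) = 2*((-1 + 4) - 2) = 2*(3 - 2) = 2*1 = 2)
7 + h(-3*(-5), -12)*(-109) = 7 + 2*(-109) = 7 - 218 = -211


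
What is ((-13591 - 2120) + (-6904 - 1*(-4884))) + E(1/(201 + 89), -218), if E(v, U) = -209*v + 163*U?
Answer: -15447059/290 ≈ -53266.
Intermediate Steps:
((-13591 - 2120) + (-6904 - 1*(-4884))) + E(1/(201 + 89), -218) = ((-13591 - 2120) + (-6904 - 1*(-4884))) + (-209/(201 + 89) + 163*(-218)) = (-15711 + (-6904 + 4884)) + (-209/290 - 35534) = (-15711 - 2020) + (-209*1/290 - 35534) = -17731 + (-209/290 - 35534) = -17731 - 10305069/290 = -15447059/290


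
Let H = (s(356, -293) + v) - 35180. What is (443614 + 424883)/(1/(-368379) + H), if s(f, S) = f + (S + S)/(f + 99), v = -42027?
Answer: -145570905645165/12881399881244 ≈ -11.301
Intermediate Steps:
s(f, S) = f + 2*S/(99 + f) (s(f, S) = f + (2*S)/(99 + f) = f + 2*S/(99 + f))
H = -34967791/455 (H = ((356² + 2*(-293) + 99*356)/(99 + 356) - 42027) - 35180 = ((126736 - 586 + 35244)/455 - 42027) - 35180 = ((1/455)*161394 - 42027) - 35180 = (161394/455 - 42027) - 35180 = -18960891/455 - 35180 = -34967791/455 ≈ -76852.)
(443614 + 424883)/(1/(-368379) + H) = (443614 + 424883)/(1/(-368379) - 34967791/455) = 868497/(-1/368379 - 34967791/455) = 868497/(-12881399881244/167612445) = 868497*(-167612445/12881399881244) = -145570905645165/12881399881244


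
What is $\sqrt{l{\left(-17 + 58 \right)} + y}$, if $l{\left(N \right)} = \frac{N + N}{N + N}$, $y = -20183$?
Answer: $i \sqrt{20182} \approx 142.06 i$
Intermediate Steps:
$l{\left(N \right)} = 1$ ($l{\left(N \right)} = \frac{2 N}{2 N} = 2 N \frac{1}{2 N} = 1$)
$\sqrt{l{\left(-17 + 58 \right)} + y} = \sqrt{1 - 20183} = \sqrt{-20182} = i \sqrt{20182}$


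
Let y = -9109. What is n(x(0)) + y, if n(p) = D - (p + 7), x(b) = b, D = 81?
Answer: -9035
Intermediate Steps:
n(p) = 74 - p (n(p) = 81 - (p + 7) = 81 - (7 + p) = 81 + (-7 - p) = 74 - p)
n(x(0)) + y = (74 - 1*0) - 9109 = (74 + 0) - 9109 = 74 - 9109 = -9035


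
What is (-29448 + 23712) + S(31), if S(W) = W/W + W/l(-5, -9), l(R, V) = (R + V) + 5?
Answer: -51646/9 ≈ -5738.4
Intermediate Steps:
l(R, V) = 5 + R + V
S(W) = 1 - W/9 (S(W) = W/W + W/(5 - 5 - 9) = 1 + W/(-9) = 1 + W*(-1/9) = 1 - W/9)
(-29448 + 23712) + S(31) = (-29448 + 23712) + (1 - 1/9*31) = -5736 + (1 - 31/9) = -5736 - 22/9 = -51646/9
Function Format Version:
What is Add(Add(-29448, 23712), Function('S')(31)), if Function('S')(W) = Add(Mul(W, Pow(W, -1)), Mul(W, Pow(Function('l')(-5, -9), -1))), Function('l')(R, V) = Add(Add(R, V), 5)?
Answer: Rational(-51646, 9) ≈ -5738.4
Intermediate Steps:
Function('l')(R, V) = Add(5, R, V)
Function('S')(W) = Add(1, Mul(Rational(-1, 9), W)) (Function('S')(W) = Add(Mul(W, Pow(W, -1)), Mul(W, Pow(Add(5, -5, -9), -1))) = Add(1, Mul(W, Pow(-9, -1))) = Add(1, Mul(W, Rational(-1, 9))) = Add(1, Mul(Rational(-1, 9), W)))
Add(Add(-29448, 23712), Function('S')(31)) = Add(Add(-29448, 23712), Add(1, Mul(Rational(-1, 9), 31))) = Add(-5736, Add(1, Rational(-31, 9))) = Add(-5736, Rational(-22, 9)) = Rational(-51646, 9)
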